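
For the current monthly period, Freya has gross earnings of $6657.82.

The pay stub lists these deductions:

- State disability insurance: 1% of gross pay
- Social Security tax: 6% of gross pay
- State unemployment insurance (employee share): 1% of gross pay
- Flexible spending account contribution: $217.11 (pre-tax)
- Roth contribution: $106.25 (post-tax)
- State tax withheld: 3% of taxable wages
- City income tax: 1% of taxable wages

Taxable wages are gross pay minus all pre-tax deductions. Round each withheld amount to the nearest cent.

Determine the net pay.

Flexible spending account contribution: $217.11
Taxable wages = $6657.82 − $217.11 = $6440.71
State tax withheld: $6440.71 × 0.03 = $193.22
City income tax: $6440.71 × 0.01 = $64.41
State unemployment insurance (employee share): $6657.82 × 0.01 = $66.58
State disability insurance: $6657.82 × 0.01 = $66.58
Social Security tax: $6657.82 × 0.06 = $399.47
Roth contribution: $106.25
Total deductions = $217.11 + $193.22 + $64.41 + $66.58 + $66.58 + $399.47 + $106.25 = $1113.62
Net pay = $6657.82 − $1113.62 = $5544.20

$5544.20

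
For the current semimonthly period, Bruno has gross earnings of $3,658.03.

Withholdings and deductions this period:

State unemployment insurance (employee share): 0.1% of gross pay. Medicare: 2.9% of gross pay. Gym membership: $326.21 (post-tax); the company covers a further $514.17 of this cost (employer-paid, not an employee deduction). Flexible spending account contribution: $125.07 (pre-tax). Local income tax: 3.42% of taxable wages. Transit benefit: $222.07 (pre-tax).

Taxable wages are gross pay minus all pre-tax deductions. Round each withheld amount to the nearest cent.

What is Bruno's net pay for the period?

Flexible spending account contribution: $125.07
Transit benefit: $222.07
Pre-tax total = $125.07 + $222.07 = $347.14
Taxable wages = $3,658.03 − $347.14 = $3,310.89
Local income tax: $3,310.89 × 0.0342 = $113.23
Medicare: $3,658.03 × 0.029 = $106.08
State unemployment insurance (employee share): $3,658.03 × 0.001 = $3.66
Gym membership: $326.21
(Employer's $514.17 toward gym membership is not withheld from the employee.)
Total deductions = $125.07 + $222.07 + $113.23 + $106.08 + $3.66 + $326.21 = $896.32
Net pay = $3,658.03 − $896.32 = $2,761.71

$2,761.71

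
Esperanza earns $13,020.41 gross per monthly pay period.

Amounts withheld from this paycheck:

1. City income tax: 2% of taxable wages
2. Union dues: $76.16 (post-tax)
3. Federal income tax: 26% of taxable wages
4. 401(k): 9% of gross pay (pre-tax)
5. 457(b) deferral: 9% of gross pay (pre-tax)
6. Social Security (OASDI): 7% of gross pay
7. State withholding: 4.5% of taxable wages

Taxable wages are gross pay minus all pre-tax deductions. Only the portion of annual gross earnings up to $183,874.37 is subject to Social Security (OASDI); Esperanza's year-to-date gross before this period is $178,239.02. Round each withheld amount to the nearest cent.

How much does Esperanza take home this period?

401(k): $13,020.41 × 0.09 = $1,171.84
457(b) deferral: $13,020.41 × 0.09 = $1,171.84
Pre-tax total = $1,171.84 + $1,171.84 = $2,343.68
Taxable wages = $13,020.41 − $2,343.68 = $10,676.73
Federal income tax: $10,676.73 × 0.26 = $2,775.95
City income tax: $10,676.73 × 0.02 = $213.53
State withholding: $10,676.73 × 0.045 = $480.45
Social Security (OASDI): only $183,874.37 − $178,239.02 = $5,635.35 of this check is subject → $5,635.35 × 0.07 = $394.47
Union dues: $76.16
Total deductions = $1,171.84 + $1,171.84 + $2,775.95 + $213.53 + $480.45 + $394.47 + $76.16 = $6,284.24
Net pay = $13,020.41 − $6,284.24 = $6,736.17

$6,736.17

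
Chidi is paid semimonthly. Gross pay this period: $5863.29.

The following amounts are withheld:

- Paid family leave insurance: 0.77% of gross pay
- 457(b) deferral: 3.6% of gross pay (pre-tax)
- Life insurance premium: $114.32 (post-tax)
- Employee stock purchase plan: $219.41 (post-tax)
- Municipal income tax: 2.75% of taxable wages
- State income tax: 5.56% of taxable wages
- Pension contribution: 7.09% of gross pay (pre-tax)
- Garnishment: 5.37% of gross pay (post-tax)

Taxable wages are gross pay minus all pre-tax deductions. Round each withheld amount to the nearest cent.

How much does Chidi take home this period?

$4107.61

Pension contribution: $5863.29 × 0.0709 = $415.71
457(b) deferral: $5863.29 × 0.036 = $211.08
Pre-tax total = $415.71 + $211.08 = $626.79
Taxable wages = $5863.29 − $626.79 = $5236.50
Municipal income tax: $5236.50 × 0.0275 = $144.00
State income tax: $5236.50 × 0.0556 = $291.15
Paid family leave insurance: $5863.29 × 0.0077 = $45.15
Life insurance premium: $114.32
Employee stock purchase plan: $219.41
Garnishment: $5863.29 × 0.0537 = $314.86
Total deductions = $415.71 + $211.08 + $144.00 + $291.15 + $45.15 + $114.32 + $219.41 + $314.86 = $1755.68
Net pay = $5863.29 − $1755.68 = $4107.61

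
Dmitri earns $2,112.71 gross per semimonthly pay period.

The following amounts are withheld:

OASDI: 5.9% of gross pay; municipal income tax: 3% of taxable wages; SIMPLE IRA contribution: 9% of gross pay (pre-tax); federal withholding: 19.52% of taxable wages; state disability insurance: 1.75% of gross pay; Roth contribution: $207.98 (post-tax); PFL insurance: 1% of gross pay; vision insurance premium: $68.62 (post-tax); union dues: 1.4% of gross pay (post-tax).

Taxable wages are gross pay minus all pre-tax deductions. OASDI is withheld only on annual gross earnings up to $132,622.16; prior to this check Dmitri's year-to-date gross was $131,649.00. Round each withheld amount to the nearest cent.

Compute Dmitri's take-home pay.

$1,067.90

SIMPLE IRA contribution: $2,112.71 × 0.09 = $190.14
Taxable wages = $2,112.71 − $190.14 = $1,922.57
Municipal income tax: $1,922.57 × 0.03 = $57.68
Federal withholding: $1,922.57 × 0.1952 = $375.29
State disability insurance: $2,112.71 × 0.0175 = $36.97
OASDI: only $132,622.16 − $131,649.00 = $973.16 of this check is subject → $973.16 × 0.059 = $57.42
PFL insurance: $2,112.71 × 0.01 = $21.13
Vision insurance premium: $68.62
Roth contribution: $207.98
Union dues: $2,112.71 × 0.014 = $29.58
Total deductions = $190.14 + $57.68 + $375.29 + $36.97 + $57.42 + $21.13 + $68.62 + $207.98 + $29.58 = $1,044.81
Net pay = $2,112.71 − $1,044.81 = $1,067.90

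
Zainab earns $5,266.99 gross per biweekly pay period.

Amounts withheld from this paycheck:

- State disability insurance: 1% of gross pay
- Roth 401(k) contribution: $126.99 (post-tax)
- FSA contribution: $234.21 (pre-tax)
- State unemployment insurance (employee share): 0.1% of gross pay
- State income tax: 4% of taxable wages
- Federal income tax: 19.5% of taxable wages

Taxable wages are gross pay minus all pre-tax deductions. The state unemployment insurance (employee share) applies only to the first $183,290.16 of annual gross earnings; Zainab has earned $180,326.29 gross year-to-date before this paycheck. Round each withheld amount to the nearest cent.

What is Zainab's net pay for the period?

$3,667.46

FSA contribution: $234.21
Taxable wages = $5,266.99 − $234.21 = $5,032.78
State income tax: $5,032.78 × 0.04 = $201.31
Federal income tax: $5,032.78 × 0.195 = $981.39
State unemployment insurance (employee share): only $183,290.16 − $180,326.29 = $2,963.87 of this check is subject → $2,963.87 × 0.001 = $2.96
State disability insurance: $5,266.99 × 0.01 = $52.67
Roth 401(k) contribution: $126.99
Total deductions = $234.21 + $201.31 + $981.39 + $2.96 + $52.67 + $126.99 = $1,599.53
Net pay = $5,266.99 − $1,599.53 = $3,667.46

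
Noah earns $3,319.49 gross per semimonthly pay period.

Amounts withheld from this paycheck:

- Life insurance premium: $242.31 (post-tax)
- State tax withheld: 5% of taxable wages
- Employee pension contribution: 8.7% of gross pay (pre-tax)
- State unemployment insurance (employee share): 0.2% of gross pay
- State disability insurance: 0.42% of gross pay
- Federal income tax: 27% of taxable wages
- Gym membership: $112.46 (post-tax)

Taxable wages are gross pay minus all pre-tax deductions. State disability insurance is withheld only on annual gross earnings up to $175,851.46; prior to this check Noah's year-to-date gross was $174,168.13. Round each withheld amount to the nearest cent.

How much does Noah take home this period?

Employee pension contribution: $3,319.49 × 0.087 = $288.80
Taxable wages = $3,319.49 − $288.80 = $3,030.69
Federal income tax: $3,030.69 × 0.27 = $818.29
State tax withheld: $3,030.69 × 0.05 = $151.53
State disability insurance: only $175,851.46 − $174,168.13 = $1,683.33 of this check is subject → $1,683.33 × 0.0042 = $7.07
State unemployment insurance (employee share): $3,319.49 × 0.002 = $6.64
Life insurance premium: $242.31
Gym membership: $112.46
Total deductions = $288.80 + $818.29 + $151.53 + $7.07 + $6.64 + $242.31 + $112.46 = $1,627.10
Net pay = $3,319.49 − $1,627.10 = $1,692.39

$1,692.39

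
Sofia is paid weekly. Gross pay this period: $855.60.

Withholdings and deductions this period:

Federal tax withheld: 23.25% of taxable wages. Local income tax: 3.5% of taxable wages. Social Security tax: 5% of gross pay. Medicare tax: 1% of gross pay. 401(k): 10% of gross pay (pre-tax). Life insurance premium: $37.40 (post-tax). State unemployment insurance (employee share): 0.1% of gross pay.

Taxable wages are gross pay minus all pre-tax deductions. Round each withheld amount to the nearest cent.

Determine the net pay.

401(k): $855.60 × 0.1 = $85.56
Taxable wages = $855.60 − $85.56 = $770.04
Local income tax: $770.04 × 0.035 = $26.95
Federal tax withheld: $770.04 × 0.2325 = $179.03
State unemployment insurance (employee share): $855.60 × 0.001 = $0.86
Medicare tax: $855.60 × 0.01 = $8.56
Social Security tax: $855.60 × 0.05 = $42.78
Life insurance premium: $37.40
Total deductions = $85.56 + $26.95 + $179.03 + $0.86 + $8.56 + $42.78 + $37.40 = $381.14
Net pay = $855.60 − $381.14 = $474.46

$474.46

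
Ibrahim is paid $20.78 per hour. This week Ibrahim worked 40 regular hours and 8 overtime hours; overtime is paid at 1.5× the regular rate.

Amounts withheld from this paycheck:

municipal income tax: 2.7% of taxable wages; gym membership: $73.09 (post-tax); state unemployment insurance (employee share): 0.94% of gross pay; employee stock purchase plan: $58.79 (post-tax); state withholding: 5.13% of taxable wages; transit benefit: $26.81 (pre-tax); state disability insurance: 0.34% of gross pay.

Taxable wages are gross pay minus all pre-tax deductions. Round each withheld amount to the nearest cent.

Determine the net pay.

$825.53

Regular pay: 40 × $20.78 = $831.20
Overtime pay: 8 × $20.78 × 1.5 = $249.36
Gross pay = $831.20 + $249.36 = $1,080.56
Transit benefit: $26.81
Taxable wages = $1,080.56 − $26.81 = $1,053.75
Municipal income tax: $1,053.75 × 0.027 = $28.45
State withholding: $1,053.75 × 0.0513 = $54.06
State disability insurance: $1,080.56 × 0.0034 = $3.67
State unemployment insurance (employee share): $1,080.56 × 0.0094 = $10.16
Employee stock purchase plan: $58.79
Gym membership: $73.09
Total deductions = $26.81 + $28.45 + $54.06 + $3.67 + $10.16 + $58.79 + $73.09 = $255.03
Net pay = $1,080.56 − $255.03 = $825.53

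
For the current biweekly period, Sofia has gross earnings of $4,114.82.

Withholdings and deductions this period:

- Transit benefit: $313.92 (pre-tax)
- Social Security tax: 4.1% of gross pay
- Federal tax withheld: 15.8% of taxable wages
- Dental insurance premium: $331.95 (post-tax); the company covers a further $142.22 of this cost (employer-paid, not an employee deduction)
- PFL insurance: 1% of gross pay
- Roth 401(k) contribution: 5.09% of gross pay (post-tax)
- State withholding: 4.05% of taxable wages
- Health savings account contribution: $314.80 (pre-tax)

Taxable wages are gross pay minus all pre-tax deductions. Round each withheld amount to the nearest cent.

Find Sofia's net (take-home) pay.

$2,042.86

Transit benefit: $313.92
Health savings account contribution: $314.80
Pre-tax total = $313.92 + $314.80 = $628.72
Taxable wages = $4,114.82 − $628.72 = $3,486.10
State withholding: $3,486.10 × 0.0405 = $141.19
Federal tax withheld: $3,486.10 × 0.158 = $550.80
PFL insurance: $4,114.82 × 0.01 = $41.15
Social Security tax: $4,114.82 × 0.041 = $168.71
Roth 401(k) contribution: $4,114.82 × 0.0509 = $209.44
Dental insurance premium: $331.95
(Employer's $142.22 toward dental insurance premium is not withheld from the employee.)
Total deductions = $313.92 + $314.80 + $141.19 + $550.80 + $41.15 + $168.71 + $209.44 + $331.95 = $2,071.96
Net pay = $4,114.82 − $2,071.96 = $2,042.86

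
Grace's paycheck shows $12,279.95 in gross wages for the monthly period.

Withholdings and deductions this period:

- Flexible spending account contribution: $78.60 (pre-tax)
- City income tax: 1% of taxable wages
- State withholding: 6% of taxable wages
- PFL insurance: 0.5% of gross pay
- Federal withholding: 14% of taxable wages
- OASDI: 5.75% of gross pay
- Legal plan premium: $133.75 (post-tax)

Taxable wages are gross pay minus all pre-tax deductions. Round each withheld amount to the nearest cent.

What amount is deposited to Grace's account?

$8,737.82

Flexible spending account contribution: $78.60
Taxable wages = $12,279.95 − $78.60 = $12,201.35
Federal withholding: $12,201.35 × 0.14 = $1,708.19
State withholding: $12,201.35 × 0.06 = $732.08
City income tax: $12,201.35 × 0.01 = $122.01
OASDI: $12,279.95 × 0.0575 = $706.10
PFL insurance: $12,279.95 × 0.005 = $61.40
Legal plan premium: $133.75
Total deductions = $78.60 + $1,708.19 + $732.08 + $122.01 + $706.10 + $61.40 + $133.75 = $3,542.13
Net pay = $12,279.95 − $3,542.13 = $8,737.82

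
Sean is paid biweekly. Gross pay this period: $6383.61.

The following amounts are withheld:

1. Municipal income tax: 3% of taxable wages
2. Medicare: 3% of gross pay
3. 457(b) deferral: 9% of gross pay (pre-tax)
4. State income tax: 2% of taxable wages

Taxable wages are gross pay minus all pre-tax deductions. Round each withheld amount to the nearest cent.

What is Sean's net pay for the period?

457(b) deferral: $6383.61 × 0.09 = $574.52
Taxable wages = $6383.61 − $574.52 = $5809.09
Municipal income tax: $5809.09 × 0.03 = $174.27
State income tax: $5809.09 × 0.02 = $116.18
Medicare: $6383.61 × 0.03 = $191.51
Total deductions = $574.52 + $174.27 + $116.18 + $191.51 = $1056.48
Net pay = $6383.61 − $1056.48 = $5327.13

$5327.13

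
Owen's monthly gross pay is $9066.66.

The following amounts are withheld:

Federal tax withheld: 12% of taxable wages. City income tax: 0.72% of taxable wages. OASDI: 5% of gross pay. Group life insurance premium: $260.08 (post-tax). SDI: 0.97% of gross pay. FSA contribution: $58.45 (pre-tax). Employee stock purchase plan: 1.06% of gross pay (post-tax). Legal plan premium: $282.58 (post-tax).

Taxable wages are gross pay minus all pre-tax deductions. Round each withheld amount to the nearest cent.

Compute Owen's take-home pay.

FSA contribution: $58.45
Taxable wages = $9066.66 − $58.45 = $9008.21
City income tax: $9008.21 × 0.0072 = $64.86
Federal tax withheld: $9008.21 × 0.12 = $1080.99
SDI: $9066.66 × 0.0097 = $87.95
OASDI: $9066.66 × 0.05 = $453.33
Group life insurance premium: $260.08
Employee stock purchase plan: $9066.66 × 0.0106 = $96.11
Legal plan premium: $282.58
Total deductions = $58.45 + $64.86 + $1080.99 + $87.95 + $453.33 + $260.08 + $96.11 + $282.58 = $2384.35
Net pay = $9066.66 − $2384.35 = $6682.31

$6682.31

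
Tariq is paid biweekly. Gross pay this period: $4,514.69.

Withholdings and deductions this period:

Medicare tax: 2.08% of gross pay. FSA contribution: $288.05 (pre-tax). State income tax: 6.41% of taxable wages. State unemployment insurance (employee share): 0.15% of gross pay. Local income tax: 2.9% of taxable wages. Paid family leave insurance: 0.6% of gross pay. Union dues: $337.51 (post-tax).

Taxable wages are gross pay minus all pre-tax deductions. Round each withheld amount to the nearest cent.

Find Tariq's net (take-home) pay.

FSA contribution: $288.05
Taxable wages = $4,514.69 − $288.05 = $4,226.64
State income tax: $4,226.64 × 0.0641 = $270.93
Local income tax: $4,226.64 × 0.029 = $122.57
State unemployment insurance (employee share): $4,514.69 × 0.0015 = $6.77
Paid family leave insurance: $4,514.69 × 0.006 = $27.09
Medicare tax: $4,514.69 × 0.0208 = $93.91
Union dues: $337.51
Total deductions = $288.05 + $270.93 + $122.57 + $6.77 + $27.09 + $93.91 + $337.51 = $1,146.83
Net pay = $4,514.69 − $1,146.83 = $3,367.86

$3,367.86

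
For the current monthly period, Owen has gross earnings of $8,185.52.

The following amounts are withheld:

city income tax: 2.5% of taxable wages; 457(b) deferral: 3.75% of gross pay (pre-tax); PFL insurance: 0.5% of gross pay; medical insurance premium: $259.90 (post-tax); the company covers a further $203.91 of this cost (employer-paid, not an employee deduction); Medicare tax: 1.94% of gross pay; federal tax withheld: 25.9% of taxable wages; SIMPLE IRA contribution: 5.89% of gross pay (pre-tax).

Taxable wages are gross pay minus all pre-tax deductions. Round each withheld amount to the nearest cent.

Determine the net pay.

$4,836.21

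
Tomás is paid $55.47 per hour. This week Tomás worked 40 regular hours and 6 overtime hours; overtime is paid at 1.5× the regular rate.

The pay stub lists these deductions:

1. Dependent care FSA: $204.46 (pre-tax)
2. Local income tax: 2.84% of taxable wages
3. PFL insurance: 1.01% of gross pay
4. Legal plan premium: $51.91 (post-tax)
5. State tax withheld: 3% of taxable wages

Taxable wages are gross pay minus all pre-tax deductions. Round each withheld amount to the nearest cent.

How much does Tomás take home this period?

$2287.41

Regular pay: 40 × $55.47 = $2218.80
Overtime pay: 6 × $55.47 × 1.5 = $499.23
Gross pay = $2218.80 + $499.23 = $2718.03
Dependent care FSA: $204.46
Taxable wages = $2718.03 − $204.46 = $2513.57
Local income tax: $2513.57 × 0.0284 = $71.39
State tax withheld: $2513.57 × 0.03 = $75.41
PFL insurance: $2718.03 × 0.0101 = $27.45
Legal plan premium: $51.91
Total deductions = $204.46 + $71.39 + $75.41 + $27.45 + $51.91 = $430.62
Net pay = $2718.03 − $430.62 = $2287.41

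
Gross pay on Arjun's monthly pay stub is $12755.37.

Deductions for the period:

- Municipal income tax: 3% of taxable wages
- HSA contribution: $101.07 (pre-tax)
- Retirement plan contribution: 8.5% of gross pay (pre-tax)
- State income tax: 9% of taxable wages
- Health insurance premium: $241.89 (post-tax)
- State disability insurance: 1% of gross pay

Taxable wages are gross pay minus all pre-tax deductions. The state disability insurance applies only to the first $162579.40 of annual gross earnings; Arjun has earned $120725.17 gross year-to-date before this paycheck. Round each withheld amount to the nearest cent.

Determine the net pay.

$9812.24

HSA contribution: $101.07
Retirement plan contribution: $12755.37 × 0.085 = $1084.21
Pre-tax total = $101.07 + $1084.21 = $1185.28
Taxable wages = $12755.37 − $1185.28 = $11570.09
State income tax: $11570.09 × 0.09 = $1041.31
Municipal income tax: $11570.09 × 0.03 = $347.10
State disability insurance: cap not yet reached, full $12755.37 is subject → $12755.37 × 0.01 = $127.55
Health insurance premium: $241.89
Total deductions = $101.07 + $1084.21 + $1041.31 + $347.10 + $127.55 + $241.89 = $2943.13
Net pay = $12755.37 − $2943.13 = $9812.24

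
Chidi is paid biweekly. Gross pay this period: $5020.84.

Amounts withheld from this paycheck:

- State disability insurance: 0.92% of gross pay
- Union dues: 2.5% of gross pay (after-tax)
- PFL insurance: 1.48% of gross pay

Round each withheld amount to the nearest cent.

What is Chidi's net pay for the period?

PFL insurance: $5020.84 × 0.0148 = $74.31
State disability insurance: $5020.84 × 0.0092 = $46.19
Union dues: $5020.84 × 0.025 = $125.52
Total deductions = $74.31 + $46.19 + $125.52 = $246.02
Net pay = $5020.84 − $246.02 = $4774.82

$4774.82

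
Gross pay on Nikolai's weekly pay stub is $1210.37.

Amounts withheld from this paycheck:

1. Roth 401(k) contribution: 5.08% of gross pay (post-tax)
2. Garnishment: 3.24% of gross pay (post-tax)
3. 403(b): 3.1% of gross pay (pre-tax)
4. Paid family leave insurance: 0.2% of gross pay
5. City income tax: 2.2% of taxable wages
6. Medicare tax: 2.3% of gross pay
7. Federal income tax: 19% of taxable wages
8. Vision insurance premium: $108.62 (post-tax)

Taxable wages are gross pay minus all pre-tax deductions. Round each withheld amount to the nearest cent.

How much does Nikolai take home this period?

403(b): $1210.37 × 0.031 = $37.52
Taxable wages = $1210.37 − $37.52 = $1172.85
Federal income tax: $1172.85 × 0.19 = $222.84
City income tax: $1172.85 × 0.022 = $25.80
Medicare tax: $1210.37 × 0.023 = $27.84
Paid family leave insurance: $1210.37 × 0.002 = $2.42
Garnishment: $1210.37 × 0.0324 = $39.22
Vision insurance premium: $108.62
Roth 401(k) contribution: $1210.37 × 0.0508 = $61.49
Total deductions = $37.52 + $222.84 + $25.80 + $27.84 + $2.42 + $39.22 + $108.62 + $61.49 = $525.75
Net pay = $1210.37 − $525.75 = $684.62

$684.62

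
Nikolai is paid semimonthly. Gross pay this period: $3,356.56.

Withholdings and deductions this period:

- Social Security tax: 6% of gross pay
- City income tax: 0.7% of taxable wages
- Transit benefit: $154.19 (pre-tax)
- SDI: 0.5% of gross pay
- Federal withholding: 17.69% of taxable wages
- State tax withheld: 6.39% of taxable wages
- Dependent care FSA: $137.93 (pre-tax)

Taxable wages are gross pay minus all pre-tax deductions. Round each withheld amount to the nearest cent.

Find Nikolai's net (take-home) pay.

Transit benefit: $154.19
Dependent care FSA: $137.93
Pre-tax total = $154.19 + $137.93 = $292.12
Taxable wages = $3,356.56 − $292.12 = $3,064.44
State tax withheld: $3,064.44 × 0.0639 = $195.82
City income tax: $3,064.44 × 0.007 = $21.45
Federal withholding: $3,064.44 × 0.1769 = $542.10
SDI: $3,356.56 × 0.005 = $16.78
Social Security tax: $3,356.56 × 0.06 = $201.39
Total deductions = $154.19 + $137.93 + $195.82 + $21.45 + $542.10 + $16.78 + $201.39 = $1,269.66
Net pay = $3,356.56 − $1,269.66 = $2,086.90

$2,086.90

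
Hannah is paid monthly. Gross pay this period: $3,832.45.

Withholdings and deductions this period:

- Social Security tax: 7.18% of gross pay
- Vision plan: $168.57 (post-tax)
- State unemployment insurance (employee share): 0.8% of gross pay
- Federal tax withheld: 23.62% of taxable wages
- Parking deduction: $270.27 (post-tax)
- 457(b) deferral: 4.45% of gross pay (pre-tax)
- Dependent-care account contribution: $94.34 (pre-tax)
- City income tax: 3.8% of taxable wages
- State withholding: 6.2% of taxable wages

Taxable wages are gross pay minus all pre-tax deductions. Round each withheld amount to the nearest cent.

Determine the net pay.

$1,623.48

Dependent-care account contribution: $94.34
457(b) deferral: $3,832.45 × 0.0445 = $170.54
Pre-tax total = $94.34 + $170.54 = $264.88
Taxable wages = $3,832.45 − $264.88 = $3,567.57
State withholding: $3,567.57 × 0.062 = $221.19
City income tax: $3,567.57 × 0.038 = $135.57
Federal tax withheld: $3,567.57 × 0.2362 = $842.66
State unemployment insurance (employee share): $3,832.45 × 0.008 = $30.66
Social Security tax: $3,832.45 × 0.0718 = $275.17
Vision plan: $168.57
Parking deduction: $270.27
Total deductions = $94.34 + $170.54 + $221.19 + $135.57 + $842.66 + $30.66 + $275.17 + $168.57 + $270.27 = $2,208.97
Net pay = $3,832.45 − $2,208.97 = $1,623.48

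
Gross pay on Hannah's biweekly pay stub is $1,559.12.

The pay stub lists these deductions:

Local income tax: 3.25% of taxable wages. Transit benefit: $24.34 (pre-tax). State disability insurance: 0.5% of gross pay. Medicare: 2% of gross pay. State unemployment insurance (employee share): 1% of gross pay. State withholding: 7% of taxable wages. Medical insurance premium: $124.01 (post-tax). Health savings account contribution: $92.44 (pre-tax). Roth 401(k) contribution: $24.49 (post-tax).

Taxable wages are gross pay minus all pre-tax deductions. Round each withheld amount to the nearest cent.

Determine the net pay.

$1,091.43

Transit benefit: $24.34
Health savings account contribution: $92.44
Pre-tax total = $24.34 + $92.44 = $116.78
Taxable wages = $1,559.12 − $116.78 = $1,442.34
State withholding: $1,442.34 × 0.07 = $100.96
Local income tax: $1,442.34 × 0.0325 = $46.88
State unemployment insurance (employee share): $1,559.12 × 0.01 = $15.59
Medicare: $1,559.12 × 0.02 = $31.18
State disability insurance: $1,559.12 × 0.005 = $7.80
Medical insurance premium: $124.01
Roth 401(k) contribution: $24.49
Total deductions = $24.34 + $92.44 + $100.96 + $46.88 + $15.59 + $31.18 + $7.80 + $124.01 + $24.49 = $467.69
Net pay = $1,559.12 − $467.69 = $1,091.43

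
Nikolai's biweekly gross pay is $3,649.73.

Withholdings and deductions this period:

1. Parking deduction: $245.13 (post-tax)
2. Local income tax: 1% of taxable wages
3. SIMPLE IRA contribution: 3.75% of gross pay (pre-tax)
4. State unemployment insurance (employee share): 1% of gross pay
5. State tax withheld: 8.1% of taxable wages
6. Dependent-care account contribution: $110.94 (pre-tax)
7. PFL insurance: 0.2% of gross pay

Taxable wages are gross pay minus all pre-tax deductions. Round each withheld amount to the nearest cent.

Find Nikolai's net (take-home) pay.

Dependent-care account contribution: $110.94
SIMPLE IRA contribution: $3,649.73 × 0.0375 = $136.86
Pre-tax total = $110.94 + $136.86 = $247.80
Taxable wages = $3,649.73 − $247.80 = $3,401.93
State tax withheld: $3,401.93 × 0.081 = $275.56
Local income tax: $3,401.93 × 0.01 = $34.02
PFL insurance: $3,649.73 × 0.002 = $7.30
State unemployment insurance (employee share): $3,649.73 × 0.01 = $36.50
Parking deduction: $245.13
Total deductions = $110.94 + $136.86 + $275.56 + $34.02 + $7.30 + $36.50 + $245.13 = $846.31
Net pay = $3,649.73 − $846.31 = $2,803.42

$2,803.42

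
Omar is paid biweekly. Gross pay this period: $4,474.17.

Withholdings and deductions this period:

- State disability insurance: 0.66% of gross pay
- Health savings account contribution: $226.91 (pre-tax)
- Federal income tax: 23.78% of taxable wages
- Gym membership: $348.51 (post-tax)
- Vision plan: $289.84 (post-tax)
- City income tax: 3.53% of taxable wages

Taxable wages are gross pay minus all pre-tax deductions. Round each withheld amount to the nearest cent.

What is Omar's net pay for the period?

Health savings account contribution: $226.91
Taxable wages = $4,474.17 − $226.91 = $4,247.26
Federal income tax: $4,247.26 × 0.2378 = $1,010.00
City income tax: $4,247.26 × 0.0353 = $149.93
State disability insurance: $4,474.17 × 0.0066 = $29.53
Vision plan: $289.84
Gym membership: $348.51
Total deductions = $226.91 + $1,010.00 + $149.93 + $29.53 + $289.84 + $348.51 = $2,054.72
Net pay = $4,474.17 − $2,054.72 = $2,419.45

$2,419.45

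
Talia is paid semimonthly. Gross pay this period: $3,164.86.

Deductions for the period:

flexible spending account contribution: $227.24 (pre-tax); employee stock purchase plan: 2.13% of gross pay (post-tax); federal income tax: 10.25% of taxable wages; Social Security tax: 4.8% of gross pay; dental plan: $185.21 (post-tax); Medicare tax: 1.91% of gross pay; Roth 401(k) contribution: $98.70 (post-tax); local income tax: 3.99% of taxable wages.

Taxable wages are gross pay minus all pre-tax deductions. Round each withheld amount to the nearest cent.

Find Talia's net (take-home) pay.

Flexible spending account contribution: $227.24
Taxable wages = $3,164.86 − $227.24 = $2,937.62
Local income tax: $2,937.62 × 0.0399 = $117.21
Federal income tax: $2,937.62 × 0.1025 = $301.11
Social Security tax: $3,164.86 × 0.048 = $151.91
Medicare tax: $3,164.86 × 0.0191 = $60.45
Employee stock purchase plan: $3,164.86 × 0.0213 = $67.41
Roth 401(k) contribution: $98.70
Dental plan: $185.21
Total deductions = $227.24 + $117.21 + $301.11 + $151.91 + $60.45 + $67.41 + $98.70 + $185.21 = $1,209.24
Net pay = $3,164.86 − $1,209.24 = $1,955.62

$1,955.62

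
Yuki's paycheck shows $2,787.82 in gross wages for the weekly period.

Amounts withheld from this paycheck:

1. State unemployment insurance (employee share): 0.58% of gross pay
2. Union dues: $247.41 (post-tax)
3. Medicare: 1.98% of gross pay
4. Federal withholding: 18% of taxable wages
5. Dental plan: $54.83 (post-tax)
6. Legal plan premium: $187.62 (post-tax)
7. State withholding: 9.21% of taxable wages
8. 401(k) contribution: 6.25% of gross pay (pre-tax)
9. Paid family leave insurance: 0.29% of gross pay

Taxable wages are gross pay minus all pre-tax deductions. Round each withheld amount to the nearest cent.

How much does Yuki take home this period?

401(k) contribution: $2,787.82 × 0.0625 = $174.24
Taxable wages = $2,787.82 − $174.24 = $2,613.58
Federal withholding: $2,613.58 × 0.18 = $470.44
State withholding: $2,613.58 × 0.0921 = $240.71
Medicare: $2,787.82 × 0.0198 = $55.20
State unemployment insurance (employee share): $2,787.82 × 0.0058 = $16.17
Paid family leave insurance: $2,787.82 × 0.0029 = $8.08
Union dues: $247.41
Legal plan premium: $187.62
Dental plan: $54.83
Total deductions = $174.24 + $470.44 + $240.71 + $55.20 + $16.17 + $8.08 + $247.41 + $187.62 + $54.83 = $1,454.70
Net pay = $2,787.82 − $1,454.70 = $1,333.12

$1,333.12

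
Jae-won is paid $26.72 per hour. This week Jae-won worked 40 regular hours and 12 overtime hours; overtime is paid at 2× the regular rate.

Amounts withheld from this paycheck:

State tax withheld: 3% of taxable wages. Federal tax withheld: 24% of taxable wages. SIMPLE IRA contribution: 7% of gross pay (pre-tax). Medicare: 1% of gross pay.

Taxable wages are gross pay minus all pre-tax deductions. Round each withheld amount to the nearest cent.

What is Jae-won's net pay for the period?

Regular pay: 40 × $26.72 = $1068.80
Overtime pay: 12 × $26.72 × 2 = $641.28
Gross pay = $1068.80 + $641.28 = $1710.08
SIMPLE IRA contribution: $1710.08 × 0.07 = $119.71
Taxable wages = $1710.08 − $119.71 = $1590.37
Federal tax withheld: $1590.37 × 0.24 = $381.69
State tax withheld: $1590.37 × 0.03 = $47.71
Medicare: $1710.08 × 0.01 = $17.10
Total deductions = $119.71 + $381.69 + $47.71 + $17.10 = $566.21
Net pay = $1710.08 − $566.21 = $1143.87

$1143.87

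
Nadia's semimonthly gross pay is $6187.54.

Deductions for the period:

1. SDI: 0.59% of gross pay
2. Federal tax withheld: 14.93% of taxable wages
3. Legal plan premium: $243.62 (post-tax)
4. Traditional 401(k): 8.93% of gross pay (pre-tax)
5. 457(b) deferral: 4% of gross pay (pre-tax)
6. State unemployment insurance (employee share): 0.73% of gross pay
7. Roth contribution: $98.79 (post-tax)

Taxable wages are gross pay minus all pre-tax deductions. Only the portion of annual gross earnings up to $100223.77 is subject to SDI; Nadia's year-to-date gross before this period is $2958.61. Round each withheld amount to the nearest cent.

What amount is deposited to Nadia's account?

457(b) deferral: $6187.54 × 0.04 = $247.50
Traditional 401(k): $6187.54 × 0.0893 = $552.55
Pre-tax total = $247.50 + $552.55 = $800.05
Taxable wages = $6187.54 − $800.05 = $5387.49
Federal tax withheld: $5387.49 × 0.1493 = $804.35
SDI: cap not yet reached, full $6187.54 is subject → $6187.54 × 0.0059 = $36.51
State unemployment insurance (employee share): $6187.54 × 0.0073 = $45.17
Legal plan premium: $243.62
Roth contribution: $98.79
Total deductions = $247.50 + $552.55 + $804.35 + $36.51 + $45.17 + $243.62 + $98.79 = $2028.49
Net pay = $6187.54 − $2028.49 = $4159.05

$4159.05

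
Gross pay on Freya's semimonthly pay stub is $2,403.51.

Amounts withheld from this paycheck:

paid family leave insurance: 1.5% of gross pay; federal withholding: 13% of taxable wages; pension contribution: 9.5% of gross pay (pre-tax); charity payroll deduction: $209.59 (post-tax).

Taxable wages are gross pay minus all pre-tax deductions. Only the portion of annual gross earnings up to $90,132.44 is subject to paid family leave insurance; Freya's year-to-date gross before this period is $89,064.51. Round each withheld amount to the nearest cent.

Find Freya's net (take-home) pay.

$1,666.80

Pension contribution: $2,403.51 × 0.095 = $228.33
Taxable wages = $2,403.51 − $228.33 = $2,175.18
Federal withholding: $2,175.18 × 0.13 = $282.77
Paid family leave insurance: only $90,132.44 − $89,064.51 = $1,067.93 of this check is subject → $1,067.93 × 0.015 = $16.02
Charity payroll deduction: $209.59
Total deductions = $228.33 + $282.77 + $16.02 + $209.59 = $736.71
Net pay = $2,403.51 − $736.71 = $1,666.80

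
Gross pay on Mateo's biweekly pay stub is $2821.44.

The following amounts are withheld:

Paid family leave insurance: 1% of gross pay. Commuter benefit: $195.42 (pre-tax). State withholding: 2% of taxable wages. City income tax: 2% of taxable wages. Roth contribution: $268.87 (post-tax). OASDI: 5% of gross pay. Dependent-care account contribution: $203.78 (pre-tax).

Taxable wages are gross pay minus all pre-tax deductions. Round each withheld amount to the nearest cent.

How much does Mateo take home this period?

Dependent-care account contribution: $203.78
Commuter benefit: $195.42
Pre-tax total = $203.78 + $195.42 = $399.20
Taxable wages = $2821.44 − $399.20 = $2422.24
City income tax: $2422.24 × 0.02 = $48.44
State withholding: $2422.24 × 0.02 = $48.44
Paid family leave insurance: $2821.44 × 0.01 = $28.21
OASDI: $2821.44 × 0.05 = $141.07
Roth contribution: $268.87
Total deductions = $203.78 + $195.42 + $48.44 + $48.44 + $28.21 + $141.07 + $268.87 = $934.23
Net pay = $2821.44 − $934.23 = $1887.21

$1887.21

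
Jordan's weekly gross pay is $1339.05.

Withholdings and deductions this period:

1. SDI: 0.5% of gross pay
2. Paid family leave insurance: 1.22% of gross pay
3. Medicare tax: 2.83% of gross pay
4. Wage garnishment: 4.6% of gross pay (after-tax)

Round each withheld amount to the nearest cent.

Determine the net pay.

$1216.51

Paid family leave insurance: $1339.05 × 0.0122 = $16.34
Medicare tax: $1339.05 × 0.0283 = $37.90
SDI: $1339.05 × 0.005 = $6.70
Wage garnishment: $1339.05 × 0.046 = $61.60
Total deductions = $16.34 + $37.90 + $6.70 + $61.60 = $122.54
Net pay = $1339.05 − $122.54 = $1216.51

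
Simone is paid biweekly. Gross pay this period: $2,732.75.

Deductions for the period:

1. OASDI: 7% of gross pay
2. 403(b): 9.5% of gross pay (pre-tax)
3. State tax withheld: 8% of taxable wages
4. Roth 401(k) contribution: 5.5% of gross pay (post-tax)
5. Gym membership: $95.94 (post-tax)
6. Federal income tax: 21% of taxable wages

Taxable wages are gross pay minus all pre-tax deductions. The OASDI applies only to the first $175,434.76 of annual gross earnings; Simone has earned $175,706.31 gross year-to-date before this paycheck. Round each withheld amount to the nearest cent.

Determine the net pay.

$1,509.69

403(b): $2,732.75 × 0.095 = $259.61
Taxable wages = $2,732.75 − $259.61 = $2,473.14
State tax withheld: $2,473.14 × 0.08 = $197.85
Federal income tax: $2,473.14 × 0.21 = $519.36
OASDI: annual cap $175,434.76 already reached (YTD $175,706.31), so $0.00
Gym membership: $95.94
Roth 401(k) contribution: $2,732.75 × 0.055 = $150.30
Total deductions = $259.61 + $197.85 + $519.36 + $0.00 + $95.94 + $150.30 = $1,223.06
Net pay = $2,732.75 − $1,223.06 = $1,509.69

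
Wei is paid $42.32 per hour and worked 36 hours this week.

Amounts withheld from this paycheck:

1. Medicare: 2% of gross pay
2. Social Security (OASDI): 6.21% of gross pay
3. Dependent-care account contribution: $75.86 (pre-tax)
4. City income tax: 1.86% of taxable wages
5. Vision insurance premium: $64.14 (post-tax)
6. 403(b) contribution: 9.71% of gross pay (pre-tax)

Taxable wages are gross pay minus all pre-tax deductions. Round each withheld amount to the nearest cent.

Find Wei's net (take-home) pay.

$1086.34

Gross pay: 36 × $42.32 = $1523.52
Dependent-care account contribution: $75.86
403(b) contribution: $1523.52 × 0.0971 = $147.93
Pre-tax total = $75.86 + $147.93 = $223.79
Taxable wages = $1523.52 − $223.79 = $1299.73
City income tax: $1299.73 × 0.0186 = $24.17
Social Security (OASDI): $1523.52 × 0.0621 = $94.61
Medicare: $1523.52 × 0.02 = $30.47
Vision insurance premium: $64.14
Total deductions = $75.86 + $147.93 + $24.17 + $94.61 + $30.47 + $64.14 = $437.18
Net pay = $1523.52 − $437.18 = $1086.34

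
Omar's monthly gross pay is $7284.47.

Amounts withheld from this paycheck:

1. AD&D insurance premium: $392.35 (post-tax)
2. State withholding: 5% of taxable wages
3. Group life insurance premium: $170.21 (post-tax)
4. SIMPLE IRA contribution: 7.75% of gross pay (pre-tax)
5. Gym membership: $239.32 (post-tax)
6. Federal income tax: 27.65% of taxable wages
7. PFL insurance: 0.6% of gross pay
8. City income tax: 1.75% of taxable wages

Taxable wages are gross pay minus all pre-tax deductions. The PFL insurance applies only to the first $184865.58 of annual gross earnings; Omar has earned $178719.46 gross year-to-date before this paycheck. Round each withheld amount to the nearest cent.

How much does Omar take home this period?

$3569.50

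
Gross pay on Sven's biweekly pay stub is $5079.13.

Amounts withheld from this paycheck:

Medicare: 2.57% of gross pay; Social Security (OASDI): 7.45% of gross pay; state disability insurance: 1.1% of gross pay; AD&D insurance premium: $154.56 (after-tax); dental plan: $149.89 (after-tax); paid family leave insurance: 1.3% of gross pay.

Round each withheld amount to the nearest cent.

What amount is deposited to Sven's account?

$4143.85

State disability insurance: $5079.13 × 0.011 = $55.87
Social Security (OASDI): $5079.13 × 0.0745 = $378.40
Paid family leave insurance: $5079.13 × 0.013 = $66.03
Medicare: $5079.13 × 0.0257 = $130.53
AD&D insurance premium: $154.56
Dental plan: $149.89
Total deductions = $55.87 + $378.40 + $66.03 + $130.53 + $154.56 + $149.89 = $935.28
Net pay = $5079.13 − $935.28 = $4143.85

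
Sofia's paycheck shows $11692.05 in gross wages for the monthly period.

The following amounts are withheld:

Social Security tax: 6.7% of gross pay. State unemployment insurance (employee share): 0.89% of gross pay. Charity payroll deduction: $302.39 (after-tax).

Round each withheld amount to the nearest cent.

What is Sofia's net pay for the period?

$10502.23

Social Security tax: $11692.05 × 0.067 = $783.37
State unemployment insurance (employee share): $11692.05 × 0.0089 = $104.06
Charity payroll deduction: $302.39
Total deductions = $783.37 + $104.06 + $302.39 = $1189.82
Net pay = $11692.05 − $1189.82 = $10502.23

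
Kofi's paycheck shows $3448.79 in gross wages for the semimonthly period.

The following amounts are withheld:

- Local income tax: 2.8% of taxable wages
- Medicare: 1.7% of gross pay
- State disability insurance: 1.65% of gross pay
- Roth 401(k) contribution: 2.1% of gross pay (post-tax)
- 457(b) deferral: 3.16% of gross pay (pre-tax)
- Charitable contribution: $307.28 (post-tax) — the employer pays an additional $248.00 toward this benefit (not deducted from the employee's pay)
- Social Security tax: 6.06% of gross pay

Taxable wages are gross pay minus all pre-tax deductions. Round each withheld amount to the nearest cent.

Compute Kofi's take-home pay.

$2542.06

457(b) deferral: $3448.79 × 0.0316 = $108.98
Taxable wages = $3448.79 − $108.98 = $3339.81
Local income tax: $3339.81 × 0.028 = $93.51
Medicare: $3448.79 × 0.017 = $58.63
State disability insurance: $3448.79 × 0.0165 = $56.91
Social Security tax: $3448.79 × 0.0606 = $209.00
Roth 401(k) contribution: $3448.79 × 0.021 = $72.42
Charitable contribution: $307.28
(Employer's $248.00 toward charitable contribution is not withheld from the employee.)
Total deductions = $108.98 + $93.51 + $58.63 + $56.91 + $209.00 + $72.42 + $307.28 = $906.73
Net pay = $3448.79 − $906.73 = $2542.06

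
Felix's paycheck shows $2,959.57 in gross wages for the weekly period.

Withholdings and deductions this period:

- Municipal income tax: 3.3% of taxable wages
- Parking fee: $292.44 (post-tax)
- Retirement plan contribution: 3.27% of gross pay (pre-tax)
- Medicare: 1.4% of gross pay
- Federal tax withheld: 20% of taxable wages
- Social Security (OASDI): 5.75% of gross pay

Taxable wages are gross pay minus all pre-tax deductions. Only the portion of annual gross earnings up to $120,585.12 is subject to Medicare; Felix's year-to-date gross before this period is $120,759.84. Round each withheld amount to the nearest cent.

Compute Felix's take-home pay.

$1,733.14

Retirement plan contribution: $2,959.57 × 0.0327 = $96.78
Taxable wages = $2,959.57 − $96.78 = $2,862.79
Federal tax withheld: $2,862.79 × 0.2 = $572.56
Municipal income tax: $2,862.79 × 0.033 = $94.47
Medicare: annual cap $120,585.12 already reached (YTD $120,759.84), so $0.00
Social Security (OASDI): $2,959.57 × 0.0575 = $170.18
Parking fee: $292.44
Total deductions = $96.78 + $572.56 + $94.47 + $0.00 + $170.18 + $292.44 = $1,226.43
Net pay = $2,959.57 − $1,226.43 = $1,733.14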